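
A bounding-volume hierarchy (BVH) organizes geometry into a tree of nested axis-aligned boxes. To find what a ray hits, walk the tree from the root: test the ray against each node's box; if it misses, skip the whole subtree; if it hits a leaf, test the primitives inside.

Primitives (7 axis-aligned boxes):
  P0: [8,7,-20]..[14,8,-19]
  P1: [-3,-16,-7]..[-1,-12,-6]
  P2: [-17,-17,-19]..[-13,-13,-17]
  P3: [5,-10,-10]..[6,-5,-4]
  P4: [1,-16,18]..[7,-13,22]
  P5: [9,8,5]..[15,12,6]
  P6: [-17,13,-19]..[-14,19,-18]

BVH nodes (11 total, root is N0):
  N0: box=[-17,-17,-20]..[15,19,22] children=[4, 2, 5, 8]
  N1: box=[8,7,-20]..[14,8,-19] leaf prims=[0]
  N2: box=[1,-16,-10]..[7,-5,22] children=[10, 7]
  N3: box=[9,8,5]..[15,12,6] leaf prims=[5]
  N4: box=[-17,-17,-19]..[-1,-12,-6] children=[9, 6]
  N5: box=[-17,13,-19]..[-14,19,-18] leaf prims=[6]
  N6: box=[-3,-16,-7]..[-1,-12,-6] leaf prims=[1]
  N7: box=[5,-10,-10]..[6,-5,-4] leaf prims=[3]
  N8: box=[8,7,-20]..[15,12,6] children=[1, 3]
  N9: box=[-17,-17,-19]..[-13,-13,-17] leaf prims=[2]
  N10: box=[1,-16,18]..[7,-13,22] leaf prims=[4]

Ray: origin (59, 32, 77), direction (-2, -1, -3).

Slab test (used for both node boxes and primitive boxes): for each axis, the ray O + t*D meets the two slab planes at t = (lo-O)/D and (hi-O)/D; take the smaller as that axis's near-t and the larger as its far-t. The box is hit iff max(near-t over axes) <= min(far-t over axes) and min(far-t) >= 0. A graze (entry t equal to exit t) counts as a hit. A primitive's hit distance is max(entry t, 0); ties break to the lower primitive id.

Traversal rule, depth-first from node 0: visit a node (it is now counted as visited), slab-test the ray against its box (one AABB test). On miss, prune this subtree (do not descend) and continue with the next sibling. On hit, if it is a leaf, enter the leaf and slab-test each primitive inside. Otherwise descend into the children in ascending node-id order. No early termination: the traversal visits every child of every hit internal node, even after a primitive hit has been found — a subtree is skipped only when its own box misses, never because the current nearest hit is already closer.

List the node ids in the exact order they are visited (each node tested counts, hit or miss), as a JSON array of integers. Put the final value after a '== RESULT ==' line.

Walk:
N0 x:[22,38] y:[13,49] z:[55/3,97/3] -> hit [22,97/3], descend [2, 4, 5, 8]
  N2 x:[26,29] y:[37,48] z:[55/3,29] -> miss, prune
  N4 x:[30,38] y:[44,49] z:[83/3,32] -> miss, prune
  N5 x:[73/2,38] y:[13,19] z:[95/3,32] -> miss, prune
  N8 x:[22,51/2] y:[20,25] z:[71/3,97/3] -> hit [71/3,25], descend [1, 3]
    N1 x:[45/2,51/2] y:[24,25] z:[32,97/3] -> miss, prune
    N3 x:[22,25] y:[20,24] z:[71/3,24] -> hit [71/3,24] leaf, test {P5@t=71/3}

7 AABB tests over nodes [0, 2, 4, 5, 8, 1, 3]; 1 leaf entered; closest P5.

== RESULT ==
[0, 2, 4, 5, 8, 1, 3]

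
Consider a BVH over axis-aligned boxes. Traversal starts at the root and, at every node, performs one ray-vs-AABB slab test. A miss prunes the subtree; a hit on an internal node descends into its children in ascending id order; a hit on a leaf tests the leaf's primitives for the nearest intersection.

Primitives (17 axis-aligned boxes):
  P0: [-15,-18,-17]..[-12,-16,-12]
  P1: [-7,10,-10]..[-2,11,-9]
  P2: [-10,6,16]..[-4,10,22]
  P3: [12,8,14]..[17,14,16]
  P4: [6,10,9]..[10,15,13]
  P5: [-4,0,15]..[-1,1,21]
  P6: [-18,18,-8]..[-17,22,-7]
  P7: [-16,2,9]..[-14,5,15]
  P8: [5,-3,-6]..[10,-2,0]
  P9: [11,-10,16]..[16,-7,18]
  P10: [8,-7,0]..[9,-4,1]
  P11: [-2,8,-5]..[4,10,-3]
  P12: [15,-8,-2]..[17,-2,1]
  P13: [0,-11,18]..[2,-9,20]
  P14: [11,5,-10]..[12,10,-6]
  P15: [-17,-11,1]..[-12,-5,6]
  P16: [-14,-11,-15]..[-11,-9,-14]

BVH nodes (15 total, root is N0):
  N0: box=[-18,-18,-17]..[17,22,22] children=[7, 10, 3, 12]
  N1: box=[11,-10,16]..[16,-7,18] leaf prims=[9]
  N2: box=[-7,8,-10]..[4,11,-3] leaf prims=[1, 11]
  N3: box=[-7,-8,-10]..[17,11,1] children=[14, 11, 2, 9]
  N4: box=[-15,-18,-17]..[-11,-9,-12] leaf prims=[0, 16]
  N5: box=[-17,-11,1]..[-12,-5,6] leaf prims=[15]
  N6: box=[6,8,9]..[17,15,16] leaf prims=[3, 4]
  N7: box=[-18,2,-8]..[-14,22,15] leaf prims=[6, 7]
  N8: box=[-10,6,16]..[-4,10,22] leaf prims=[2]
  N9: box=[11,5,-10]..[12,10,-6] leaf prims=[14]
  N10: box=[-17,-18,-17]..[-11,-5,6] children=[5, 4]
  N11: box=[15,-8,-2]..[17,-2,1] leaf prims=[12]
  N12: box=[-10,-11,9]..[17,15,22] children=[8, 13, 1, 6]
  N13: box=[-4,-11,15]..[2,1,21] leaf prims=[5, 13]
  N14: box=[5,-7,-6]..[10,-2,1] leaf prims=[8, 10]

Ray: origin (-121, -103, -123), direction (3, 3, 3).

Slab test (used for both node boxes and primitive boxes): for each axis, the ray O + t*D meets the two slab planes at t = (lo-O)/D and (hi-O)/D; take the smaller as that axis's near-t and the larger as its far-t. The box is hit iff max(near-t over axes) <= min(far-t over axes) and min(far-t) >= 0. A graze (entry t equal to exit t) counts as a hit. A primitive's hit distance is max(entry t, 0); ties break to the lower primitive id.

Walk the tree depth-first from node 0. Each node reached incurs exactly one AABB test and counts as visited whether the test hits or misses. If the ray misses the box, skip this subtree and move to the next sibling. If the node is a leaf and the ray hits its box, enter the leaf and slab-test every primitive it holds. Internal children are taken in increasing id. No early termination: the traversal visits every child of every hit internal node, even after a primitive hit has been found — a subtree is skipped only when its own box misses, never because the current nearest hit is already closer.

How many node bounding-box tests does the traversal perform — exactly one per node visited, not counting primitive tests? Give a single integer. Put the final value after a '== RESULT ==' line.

Trace the traversal:
N0 x:[103/3,46] y:[85/3,125/3] z:[106/3,145/3] -> hit [106/3,125/3], descend [3, 7, 10, 12]
  N3 x:[38,46] y:[95/3,38] z:[113/3,124/3] -> hit [38,38], descend [2, 9, 11, 14]
    N2 x:[38,125/3] y:[37,38] z:[113/3,40] -> hit [38,38] leaf, test {P1@t=38, P11(miss)}
    N9 x:[44,133/3] y:[36,113/3] z:[113/3,39] -> miss, prune
    N11 x:[136/3,46] y:[95/3,101/3] z:[121/3,124/3] -> miss, prune
    N14 x:[42,131/3] y:[32,101/3] z:[39,124/3] -> miss, prune
  N7 x:[103/3,107/3] y:[35,125/3] z:[115/3,46] -> miss, prune
  N10 x:[104/3,110/3] y:[85/3,98/3] z:[106/3,43] -> miss, prune
  N12 x:[37,46] y:[92/3,118/3] z:[44,145/3] -> miss, prune

Summary -> nodes [0, 3, 2, 9, 11, 14, 7, 10, 12]; box-tests=9; leaf-entries=1; first=P1

== RESULT ==
9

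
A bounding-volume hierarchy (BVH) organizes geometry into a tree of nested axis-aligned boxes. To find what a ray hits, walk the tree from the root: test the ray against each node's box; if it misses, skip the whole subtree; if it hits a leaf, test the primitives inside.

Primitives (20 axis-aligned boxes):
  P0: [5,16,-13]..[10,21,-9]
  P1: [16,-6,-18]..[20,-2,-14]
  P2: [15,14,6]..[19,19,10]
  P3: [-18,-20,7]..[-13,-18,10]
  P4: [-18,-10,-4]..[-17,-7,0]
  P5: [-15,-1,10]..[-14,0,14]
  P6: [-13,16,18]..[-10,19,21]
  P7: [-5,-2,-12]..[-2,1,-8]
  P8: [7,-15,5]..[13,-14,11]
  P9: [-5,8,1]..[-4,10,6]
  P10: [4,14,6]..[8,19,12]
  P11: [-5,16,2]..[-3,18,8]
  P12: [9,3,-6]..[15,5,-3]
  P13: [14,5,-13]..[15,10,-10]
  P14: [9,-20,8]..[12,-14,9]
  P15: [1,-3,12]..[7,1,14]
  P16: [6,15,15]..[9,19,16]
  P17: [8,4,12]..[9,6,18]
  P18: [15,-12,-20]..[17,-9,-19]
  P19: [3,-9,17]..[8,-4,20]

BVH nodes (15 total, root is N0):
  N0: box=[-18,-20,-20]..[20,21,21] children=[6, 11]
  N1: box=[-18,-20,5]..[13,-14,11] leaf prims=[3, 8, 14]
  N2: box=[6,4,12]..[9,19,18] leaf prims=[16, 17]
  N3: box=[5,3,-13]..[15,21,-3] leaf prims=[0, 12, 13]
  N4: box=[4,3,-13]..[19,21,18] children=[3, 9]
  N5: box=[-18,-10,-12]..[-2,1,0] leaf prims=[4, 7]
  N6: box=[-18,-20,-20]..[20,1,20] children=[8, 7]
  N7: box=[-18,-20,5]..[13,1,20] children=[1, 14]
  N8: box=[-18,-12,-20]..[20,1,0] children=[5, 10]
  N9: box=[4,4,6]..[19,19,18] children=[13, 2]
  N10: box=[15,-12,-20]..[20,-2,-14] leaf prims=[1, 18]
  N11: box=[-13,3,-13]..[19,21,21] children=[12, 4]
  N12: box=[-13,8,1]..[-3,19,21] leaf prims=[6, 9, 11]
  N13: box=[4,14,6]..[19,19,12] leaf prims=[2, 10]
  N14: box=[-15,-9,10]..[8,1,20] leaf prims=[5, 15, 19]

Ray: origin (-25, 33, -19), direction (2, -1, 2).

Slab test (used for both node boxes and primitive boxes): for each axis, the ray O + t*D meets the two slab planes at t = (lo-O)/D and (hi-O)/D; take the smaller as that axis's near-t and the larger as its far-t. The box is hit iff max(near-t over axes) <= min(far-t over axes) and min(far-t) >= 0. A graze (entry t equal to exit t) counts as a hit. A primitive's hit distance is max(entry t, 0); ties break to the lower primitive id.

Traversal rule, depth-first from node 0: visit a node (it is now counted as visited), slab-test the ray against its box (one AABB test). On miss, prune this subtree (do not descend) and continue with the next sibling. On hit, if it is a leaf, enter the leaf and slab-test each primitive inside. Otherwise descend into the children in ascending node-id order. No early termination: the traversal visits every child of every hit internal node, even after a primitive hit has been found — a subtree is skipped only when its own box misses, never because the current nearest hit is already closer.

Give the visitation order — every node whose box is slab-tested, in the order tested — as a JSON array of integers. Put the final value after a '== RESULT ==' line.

Walk:
N0 x:[7/2,45/2] y:[12,53] z:[-1/2,20] -> hit [12,20], descend [6, 11]
  N6 x:[7/2,45/2] y:[32,53] z:[-1/2,39/2] -> miss, prune
  N11 x:[6,22] y:[12,30] z:[3,20] -> hit [12,20], descend [4, 12]
    N4 x:[29/2,22] y:[12,30] z:[3,37/2] -> hit [29/2,37/2], descend [3, 9]
      N3 x:[15,20] y:[12,30] z:[3,8] -> miss, prune
      N9 x:[29/2,22] y:[14,29] z:[25/2,37/2] -> hit [29/2,37/2], descend [2, 13]
        N2 x:[31/2,17] y:[14,29] z:[31/2,37/2] -> hit [31/2,17] leaf, test {P16@t=17, P17(miss)}
        N13 x:[29/2,22] y:[14,19] z:[25/2,31/2] -> hit [29/2,31/2] leaf, test {P2(miss), P10@t=29/2}
    N12 x:[6,11] y:[14,25] z:[10,20] -> miss, prune

order=[0, 6, 11, 4, 3, 9, 2, 13, 12]  |boxes|=9  |leaves|=2  hit=P10

== RESULT ==
[0, 6, 11, 4, 3, 9, 2, 13, 12]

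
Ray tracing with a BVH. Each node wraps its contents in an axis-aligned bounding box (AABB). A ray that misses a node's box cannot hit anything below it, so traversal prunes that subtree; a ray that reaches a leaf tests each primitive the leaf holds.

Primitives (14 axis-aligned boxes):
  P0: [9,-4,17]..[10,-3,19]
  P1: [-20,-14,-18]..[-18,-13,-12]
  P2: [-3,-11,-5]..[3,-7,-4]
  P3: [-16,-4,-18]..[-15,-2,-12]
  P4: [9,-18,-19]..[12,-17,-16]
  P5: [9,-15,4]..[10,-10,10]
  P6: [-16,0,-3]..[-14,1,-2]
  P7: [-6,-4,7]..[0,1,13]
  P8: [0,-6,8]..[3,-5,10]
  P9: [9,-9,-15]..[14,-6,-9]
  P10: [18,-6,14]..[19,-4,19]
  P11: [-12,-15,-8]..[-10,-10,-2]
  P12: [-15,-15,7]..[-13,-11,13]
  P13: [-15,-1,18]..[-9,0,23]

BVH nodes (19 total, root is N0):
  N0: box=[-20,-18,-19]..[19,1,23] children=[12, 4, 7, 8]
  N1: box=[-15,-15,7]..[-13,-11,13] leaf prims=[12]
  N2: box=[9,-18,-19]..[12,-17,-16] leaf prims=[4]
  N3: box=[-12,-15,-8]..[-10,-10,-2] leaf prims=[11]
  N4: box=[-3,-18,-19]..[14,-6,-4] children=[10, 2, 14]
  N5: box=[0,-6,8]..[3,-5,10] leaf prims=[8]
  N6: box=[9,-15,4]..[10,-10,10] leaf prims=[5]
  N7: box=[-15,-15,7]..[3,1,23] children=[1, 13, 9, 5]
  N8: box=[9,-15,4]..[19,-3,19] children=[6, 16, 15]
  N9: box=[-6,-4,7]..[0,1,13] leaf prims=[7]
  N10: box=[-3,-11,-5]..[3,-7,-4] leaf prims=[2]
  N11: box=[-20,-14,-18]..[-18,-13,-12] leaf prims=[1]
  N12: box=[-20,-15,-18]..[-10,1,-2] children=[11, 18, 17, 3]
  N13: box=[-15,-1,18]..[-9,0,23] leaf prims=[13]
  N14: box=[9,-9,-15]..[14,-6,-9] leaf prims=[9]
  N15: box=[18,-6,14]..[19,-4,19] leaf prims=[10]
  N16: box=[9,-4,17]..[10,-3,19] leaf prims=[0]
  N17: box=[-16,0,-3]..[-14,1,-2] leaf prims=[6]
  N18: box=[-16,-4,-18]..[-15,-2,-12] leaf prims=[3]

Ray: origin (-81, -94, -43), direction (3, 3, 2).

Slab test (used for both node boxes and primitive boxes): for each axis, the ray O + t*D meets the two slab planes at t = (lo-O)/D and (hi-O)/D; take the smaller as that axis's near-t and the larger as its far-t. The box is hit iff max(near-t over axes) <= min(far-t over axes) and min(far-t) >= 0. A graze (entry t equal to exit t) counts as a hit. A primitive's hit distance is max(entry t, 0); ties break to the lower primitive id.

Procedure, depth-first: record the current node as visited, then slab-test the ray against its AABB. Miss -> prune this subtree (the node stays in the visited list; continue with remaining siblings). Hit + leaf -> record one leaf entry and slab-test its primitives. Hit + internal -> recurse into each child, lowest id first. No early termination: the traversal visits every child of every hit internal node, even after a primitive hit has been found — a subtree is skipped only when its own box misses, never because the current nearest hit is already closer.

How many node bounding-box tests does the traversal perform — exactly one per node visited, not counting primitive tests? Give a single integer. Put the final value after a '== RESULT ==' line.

Trace the traversal:
N0 x:[61/3,100/3] y:[76/3,95/3] z:[12,33] -> hit [76/3,95/3], descend [4, 7, 8, 12]
  N4 x:[26,95/3] y:[76/3,88/3] z:[12,39/2] -> miss, prune
  N7 x:[22,28] y:[79/3,95/3] z:[25,33] -> hit [79/3,28], descend [1, 5, 9, 13]
    N1 x:[22,68/3] y:[79/3,83/3] z:[25,28] -> miss, prune
    N5 x:[27,28] y:[88/3,89/3] z:[51/2,53/2] -> miss, prune
    N9 x:[25,27] y:[30,95/3] z:[25,28] -> miss, prune
    N13 x:[22,24] y:[31,94/3] z:[61/2,33] -> miss, prune
  N8 x:[30,100/3] y:[79/3,91/3] z:[47/2,31] -> hit [30,91/3], descend [6, 15, 16]
    N6 x:[30,91/3] y:[79/3,28] z:[47/2,53/2] -> miss, prune
    N15 x:[33,100/3] y:[88/3,30] z:[57/2,31] -> miss, prune
    N16 x:[30,91/3] y:[30,91/3] z:[30,31] -> hit [30,91/3] leaf, test {P0@t=30}
  N12 x:[61/3,71/3] y:[79/3,95/3] z:[25/2,41/2] -> miss, prune

Summary -> nodes [0, 4, 7, 1, 5, 9, 13, 8, 6, 15, 16, 12]; box-tests=12; leaf-entries=1; first=P0

== RESULT ==
12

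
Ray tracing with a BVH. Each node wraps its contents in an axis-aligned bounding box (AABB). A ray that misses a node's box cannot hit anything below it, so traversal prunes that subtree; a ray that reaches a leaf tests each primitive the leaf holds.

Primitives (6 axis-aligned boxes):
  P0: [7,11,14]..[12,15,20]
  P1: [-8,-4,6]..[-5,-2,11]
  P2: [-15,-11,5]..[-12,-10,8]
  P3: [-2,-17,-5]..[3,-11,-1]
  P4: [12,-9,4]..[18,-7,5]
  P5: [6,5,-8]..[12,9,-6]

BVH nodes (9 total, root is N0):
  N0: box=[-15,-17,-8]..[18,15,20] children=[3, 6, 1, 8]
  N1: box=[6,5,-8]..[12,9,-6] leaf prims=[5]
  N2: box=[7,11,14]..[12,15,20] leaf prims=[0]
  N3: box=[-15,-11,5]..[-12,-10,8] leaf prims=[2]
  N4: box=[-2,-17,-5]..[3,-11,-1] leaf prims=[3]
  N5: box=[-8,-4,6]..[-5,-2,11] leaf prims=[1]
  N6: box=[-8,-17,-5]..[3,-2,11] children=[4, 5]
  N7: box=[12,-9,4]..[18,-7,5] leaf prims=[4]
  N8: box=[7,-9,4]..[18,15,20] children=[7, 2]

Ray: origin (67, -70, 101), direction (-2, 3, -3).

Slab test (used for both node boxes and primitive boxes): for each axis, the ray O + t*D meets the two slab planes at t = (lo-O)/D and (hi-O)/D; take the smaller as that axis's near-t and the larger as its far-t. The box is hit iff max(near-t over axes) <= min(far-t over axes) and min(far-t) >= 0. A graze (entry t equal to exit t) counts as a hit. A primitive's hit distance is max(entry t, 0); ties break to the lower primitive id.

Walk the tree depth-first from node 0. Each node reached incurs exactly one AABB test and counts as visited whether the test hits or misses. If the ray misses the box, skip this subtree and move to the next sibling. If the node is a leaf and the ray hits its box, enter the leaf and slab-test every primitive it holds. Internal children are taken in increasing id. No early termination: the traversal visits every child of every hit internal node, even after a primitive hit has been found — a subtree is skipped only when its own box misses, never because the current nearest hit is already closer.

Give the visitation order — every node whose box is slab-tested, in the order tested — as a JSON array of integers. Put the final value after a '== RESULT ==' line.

Traverse from the root:
N0 x:[49/2,41] y:[53/3,85/3] z:[27,109/3] -> hit [27,85/3], descend [1, 3, 6, 8]
  N1 x:[55/2,61/2] y:[25,79/3] z:[107/3,109/3] -> miss, prune
  N3 x:[79/2,41] y:[59/3,20] z:[31,32] -> miss, prune
  N6 x:[32,75/2] y:[53/3,68/3] z:[30,106/3] -> miss, prune
  N8 x:[49/2,30] y:[61/3,85/3] z:[27,97/3] -> hit [27,85/3], descend [2, 7]
    N2 x:[55/2,30] y:[27,85/3] z:[27,29] -> hit [55/2,85/3] leaf, test {P0@t=55/2}
    N7 x:[49/2,55/2] y:[61/3,21] z:[32,97/3] -> miss, prune

7 AABB tests over nodes [0, 1, 3, 6, 8, 2, 7]; 1 leaf entered; closest P0.

== RESULT ==
[0, 1, 3, 6, 8, 2, 7]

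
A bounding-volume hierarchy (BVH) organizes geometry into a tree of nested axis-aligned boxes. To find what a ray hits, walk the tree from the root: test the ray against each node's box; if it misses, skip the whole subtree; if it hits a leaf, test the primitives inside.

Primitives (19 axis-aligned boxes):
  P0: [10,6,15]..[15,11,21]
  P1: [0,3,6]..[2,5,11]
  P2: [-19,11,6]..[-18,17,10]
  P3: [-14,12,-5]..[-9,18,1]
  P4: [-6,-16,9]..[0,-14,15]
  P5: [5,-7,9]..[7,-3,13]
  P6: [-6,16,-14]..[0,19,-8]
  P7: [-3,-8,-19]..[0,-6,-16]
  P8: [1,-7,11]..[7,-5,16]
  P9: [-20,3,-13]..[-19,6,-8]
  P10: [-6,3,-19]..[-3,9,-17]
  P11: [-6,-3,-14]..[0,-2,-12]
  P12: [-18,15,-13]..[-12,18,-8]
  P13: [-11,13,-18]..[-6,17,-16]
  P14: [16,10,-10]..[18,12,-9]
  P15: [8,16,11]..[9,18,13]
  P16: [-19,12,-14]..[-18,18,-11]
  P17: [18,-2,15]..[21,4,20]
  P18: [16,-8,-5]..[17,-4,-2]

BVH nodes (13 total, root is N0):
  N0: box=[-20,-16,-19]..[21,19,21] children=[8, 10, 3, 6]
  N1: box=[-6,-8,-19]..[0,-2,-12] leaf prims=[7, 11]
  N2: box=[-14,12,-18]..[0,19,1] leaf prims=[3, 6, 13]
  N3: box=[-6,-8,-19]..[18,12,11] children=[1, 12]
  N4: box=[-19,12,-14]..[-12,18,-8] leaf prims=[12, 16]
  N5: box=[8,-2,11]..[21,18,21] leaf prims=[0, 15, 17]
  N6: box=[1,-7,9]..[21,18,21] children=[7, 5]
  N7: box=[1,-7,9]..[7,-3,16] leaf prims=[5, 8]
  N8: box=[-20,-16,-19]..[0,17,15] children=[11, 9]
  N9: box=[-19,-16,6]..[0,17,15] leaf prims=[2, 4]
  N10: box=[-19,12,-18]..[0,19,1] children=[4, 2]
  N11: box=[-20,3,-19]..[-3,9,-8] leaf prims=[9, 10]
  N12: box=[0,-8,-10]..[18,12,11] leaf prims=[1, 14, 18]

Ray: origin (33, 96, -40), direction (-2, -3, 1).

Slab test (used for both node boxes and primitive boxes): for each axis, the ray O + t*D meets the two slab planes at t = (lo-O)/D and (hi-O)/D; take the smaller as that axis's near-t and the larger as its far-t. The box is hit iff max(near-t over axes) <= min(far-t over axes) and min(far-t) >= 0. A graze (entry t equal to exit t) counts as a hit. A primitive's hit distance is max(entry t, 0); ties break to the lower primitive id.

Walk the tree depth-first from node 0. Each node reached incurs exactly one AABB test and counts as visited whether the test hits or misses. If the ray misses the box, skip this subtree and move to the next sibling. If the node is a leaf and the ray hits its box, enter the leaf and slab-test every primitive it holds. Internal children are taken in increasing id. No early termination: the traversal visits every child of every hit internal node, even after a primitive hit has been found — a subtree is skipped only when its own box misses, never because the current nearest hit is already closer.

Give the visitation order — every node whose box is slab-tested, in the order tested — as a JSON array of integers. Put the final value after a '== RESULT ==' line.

Walk:
N0 x:[6,53/2] y:[77/3,112/3] z:[21,61] -> hit [77/3,53/2], descend [3, 6, 8, 10]
  N3 x:[15/2,39/2] y:[28,104/3] z:[21,51] -> miss, prune
  N6 x:[6,16] y:[26,103/3] z:[49,61] -> miss, prune
  N8 x:[33/2,53/2] y:[79/3,112/3] z:[21,55] -> hit [79/3,53/2], descend [9, 11]
    N9 x:[33/2,26] y:[79/3,112/3] z:[46,55] -> miss, prune
    N11 x:[18,53/2] y:[29,31] z:[21,32] -> miss, prune
  N10 x:[33/2,26] y:[77/3,28] z:[22,41] -> hit [77/3,26], descend [2, 4]
    N2 x:[33/2,47/2] y:[77/3,28] z:[22,41] -> miss, prune
    N4 x:[45/2,26] y:[26,28] z:[26,32] -> hit [26,26] leaf, test {P12(miss), P16@t=26}

Visited [0, 3, 6, 8, 9, 11, 10, 2, 4]. Tests: 9 box, 1 leaf. Nearest: P16.

== RESULT ==
[0, 3, 6, 8, 9, 11, 10, 2, 4]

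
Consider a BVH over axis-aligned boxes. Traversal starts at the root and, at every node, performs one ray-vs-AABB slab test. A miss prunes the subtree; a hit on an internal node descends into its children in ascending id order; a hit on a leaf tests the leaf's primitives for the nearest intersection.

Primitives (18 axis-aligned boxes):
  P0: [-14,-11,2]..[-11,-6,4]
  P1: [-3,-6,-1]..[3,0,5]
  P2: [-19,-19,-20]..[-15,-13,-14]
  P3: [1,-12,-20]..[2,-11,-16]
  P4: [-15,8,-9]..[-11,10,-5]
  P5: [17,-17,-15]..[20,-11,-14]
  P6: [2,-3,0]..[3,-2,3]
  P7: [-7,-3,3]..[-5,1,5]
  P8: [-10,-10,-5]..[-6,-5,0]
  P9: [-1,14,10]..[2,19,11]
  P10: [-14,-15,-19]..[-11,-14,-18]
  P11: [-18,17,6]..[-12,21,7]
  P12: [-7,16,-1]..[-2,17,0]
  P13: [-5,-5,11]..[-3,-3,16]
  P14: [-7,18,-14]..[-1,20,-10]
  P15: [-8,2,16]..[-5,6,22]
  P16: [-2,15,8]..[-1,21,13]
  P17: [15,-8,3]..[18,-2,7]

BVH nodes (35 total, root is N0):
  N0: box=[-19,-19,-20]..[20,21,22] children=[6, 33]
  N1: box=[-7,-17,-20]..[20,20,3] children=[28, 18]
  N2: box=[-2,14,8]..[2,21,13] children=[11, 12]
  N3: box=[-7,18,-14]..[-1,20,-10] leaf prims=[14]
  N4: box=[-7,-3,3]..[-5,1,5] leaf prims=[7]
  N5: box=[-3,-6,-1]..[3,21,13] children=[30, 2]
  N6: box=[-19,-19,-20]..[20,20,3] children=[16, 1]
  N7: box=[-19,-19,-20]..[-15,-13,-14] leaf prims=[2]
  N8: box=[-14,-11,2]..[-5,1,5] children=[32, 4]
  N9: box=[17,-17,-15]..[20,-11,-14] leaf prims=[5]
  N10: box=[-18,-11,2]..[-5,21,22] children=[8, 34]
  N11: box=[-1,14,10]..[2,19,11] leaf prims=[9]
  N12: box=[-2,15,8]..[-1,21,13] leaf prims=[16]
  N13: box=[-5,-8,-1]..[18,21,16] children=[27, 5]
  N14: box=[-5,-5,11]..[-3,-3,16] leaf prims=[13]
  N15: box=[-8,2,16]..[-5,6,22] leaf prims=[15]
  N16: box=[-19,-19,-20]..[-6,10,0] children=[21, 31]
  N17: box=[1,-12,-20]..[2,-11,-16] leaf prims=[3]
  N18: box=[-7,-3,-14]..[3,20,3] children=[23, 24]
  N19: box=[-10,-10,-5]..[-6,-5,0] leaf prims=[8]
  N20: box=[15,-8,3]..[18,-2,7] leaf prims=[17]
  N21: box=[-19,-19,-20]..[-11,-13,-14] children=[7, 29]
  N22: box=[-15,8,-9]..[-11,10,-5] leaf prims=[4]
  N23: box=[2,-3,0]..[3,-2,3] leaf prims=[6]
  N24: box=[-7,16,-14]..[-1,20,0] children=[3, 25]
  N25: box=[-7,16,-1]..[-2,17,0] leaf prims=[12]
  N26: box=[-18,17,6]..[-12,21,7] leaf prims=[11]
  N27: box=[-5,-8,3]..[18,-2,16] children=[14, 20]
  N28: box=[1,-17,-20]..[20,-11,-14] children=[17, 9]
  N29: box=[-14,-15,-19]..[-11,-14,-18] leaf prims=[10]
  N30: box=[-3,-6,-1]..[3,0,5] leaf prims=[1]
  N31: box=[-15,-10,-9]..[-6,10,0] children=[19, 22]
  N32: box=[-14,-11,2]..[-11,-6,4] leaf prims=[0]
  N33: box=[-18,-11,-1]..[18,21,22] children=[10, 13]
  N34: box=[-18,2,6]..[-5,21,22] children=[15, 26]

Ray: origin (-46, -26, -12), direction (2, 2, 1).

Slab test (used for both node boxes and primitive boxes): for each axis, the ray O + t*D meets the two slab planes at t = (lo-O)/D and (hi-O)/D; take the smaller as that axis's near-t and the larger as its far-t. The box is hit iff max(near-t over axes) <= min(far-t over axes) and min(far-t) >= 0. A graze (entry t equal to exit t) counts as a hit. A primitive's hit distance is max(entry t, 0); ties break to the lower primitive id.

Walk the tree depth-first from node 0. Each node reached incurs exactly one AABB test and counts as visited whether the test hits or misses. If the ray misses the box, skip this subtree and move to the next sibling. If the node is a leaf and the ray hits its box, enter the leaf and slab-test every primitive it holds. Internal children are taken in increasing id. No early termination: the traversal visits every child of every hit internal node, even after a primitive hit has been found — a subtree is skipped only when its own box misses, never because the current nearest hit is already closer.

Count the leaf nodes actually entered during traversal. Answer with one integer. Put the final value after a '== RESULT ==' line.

Walk:
N0 x:[27/2,33] y:[7/2,47/2] z:[-8,34] -> hit [27/2,47/2], descend [6, 33]
  N6 x:[27/2,33] y:[7/2,23] z:[-8,15] -> hit [27/2,15], descend [1, 16]
    N1 x:[39/2,33] y:[9/2,23] z:[-8,15] -> miss, prune
    N16 x:[27/2,20] y:[7/2,18] z:[-8,12] -> miss, prune
  N33 x:[14,32] y:[15/2,47/2] z:[11,34] -> hit [14,47/2], descend [10, 13]
    N10 x:[14,41/2] y:[15/2,47/2] z:[14,34] -> hit [14,41/2], descend [8, 34]
      N8 x:[16,41/2] y:[15/2,27/2] z:[14,17] -> miss, prune
      N34 x:[14,41/2] y:[14,47/2] z:[18,34] -> hit [18,41/2], descend [15, 26]
        N15 x:[19,41/2] y:[14,16] z:[28,34] -> miss, prune
        N26 x:[14,17] y:[43/2,47/2] z:[18,19] -> miss, prune
    N13 x:[41/2,32] y:[9,47/2] z:[11,28] -> hit [41/2,47/2], descend [5, 27]
      N5 x:[43/2,49/2] y:[10,47/2] z:[11,25] -> hit [43/2,47/2], descend [2, 30]
        N2 x:[22,24] y:[20,47/2] z:[20,25] -> hit [22,47/2], descend [11, 12]
          N11 x:[45/2,24] y:[20,45/2] z:[22,23] -> hit [45/2,45/2] leaf, test {P9@t=45/2}
          N12 x:[22,45/2] y:[41/2,47/2] z:[20,25] -> hit [22,45/2] leaf, test {P16@t=22}
        N30 x:[43/2,49/2] y:[10,13] z:[11,17] -> miss, prune
      N27 x:[41/2,32] y:[9,12] z:[15,28] -> miss, prune

Visited [0, 6, 1, 16, 33, 10, 8, 34, 15, 26, 13, 5, 2, 11, 12, 30, 27]. Tests: 17 box, 2 leaf. Nearest: P16.

== RESULT ==
2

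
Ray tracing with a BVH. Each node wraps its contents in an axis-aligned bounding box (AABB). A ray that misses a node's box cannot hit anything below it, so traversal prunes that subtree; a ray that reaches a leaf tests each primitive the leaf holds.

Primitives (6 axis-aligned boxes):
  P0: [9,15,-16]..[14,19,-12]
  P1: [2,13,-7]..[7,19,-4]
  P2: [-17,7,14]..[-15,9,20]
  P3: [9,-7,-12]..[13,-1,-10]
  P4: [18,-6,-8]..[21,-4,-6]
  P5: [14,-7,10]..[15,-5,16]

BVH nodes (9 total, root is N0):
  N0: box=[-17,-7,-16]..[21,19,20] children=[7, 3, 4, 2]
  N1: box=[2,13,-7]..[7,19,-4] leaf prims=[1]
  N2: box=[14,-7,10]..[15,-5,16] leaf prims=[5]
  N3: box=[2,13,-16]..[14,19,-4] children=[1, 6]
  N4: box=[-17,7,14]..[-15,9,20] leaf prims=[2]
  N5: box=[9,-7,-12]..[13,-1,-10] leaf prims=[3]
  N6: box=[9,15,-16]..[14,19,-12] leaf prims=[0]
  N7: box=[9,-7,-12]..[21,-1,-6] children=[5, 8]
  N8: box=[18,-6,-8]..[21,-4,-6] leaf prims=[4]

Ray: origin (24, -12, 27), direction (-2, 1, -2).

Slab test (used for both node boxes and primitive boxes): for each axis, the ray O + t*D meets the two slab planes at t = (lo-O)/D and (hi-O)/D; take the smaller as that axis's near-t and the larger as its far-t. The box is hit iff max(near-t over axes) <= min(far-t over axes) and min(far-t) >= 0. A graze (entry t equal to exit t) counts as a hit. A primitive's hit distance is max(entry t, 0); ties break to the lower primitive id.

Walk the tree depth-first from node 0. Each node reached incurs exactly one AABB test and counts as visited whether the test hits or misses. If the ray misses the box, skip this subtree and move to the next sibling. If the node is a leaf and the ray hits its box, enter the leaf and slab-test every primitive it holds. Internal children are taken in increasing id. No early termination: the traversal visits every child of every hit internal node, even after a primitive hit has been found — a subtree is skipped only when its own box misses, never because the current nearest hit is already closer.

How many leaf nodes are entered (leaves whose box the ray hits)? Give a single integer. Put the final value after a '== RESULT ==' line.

Trace the traversal:
N0 x:[3/2,41/2] y:[5,31] z:[7/2,43/2] -> hit [5,41/2], descend [2, 3, 4, 7]
  N2 x:[9/2,5] y:[5,7] z:[11/2,17/2] -> miss, prune
  N3 x:[5,11] y:[25,31] z:[31/2,43/2] -> miss, prune
  N4 x:[39/2,41/2] y:[19,21] z:[7/2,13/2] -> miss, prune
  N7 x:[3/2,15/2] y:[5,11] z:[33/2,39/2] -> miss, prune

Summary -> nodes [0, 2, 3, 4, 7]; box-tests=5; leaf-entries=0; first=miss

== RESULT ==
0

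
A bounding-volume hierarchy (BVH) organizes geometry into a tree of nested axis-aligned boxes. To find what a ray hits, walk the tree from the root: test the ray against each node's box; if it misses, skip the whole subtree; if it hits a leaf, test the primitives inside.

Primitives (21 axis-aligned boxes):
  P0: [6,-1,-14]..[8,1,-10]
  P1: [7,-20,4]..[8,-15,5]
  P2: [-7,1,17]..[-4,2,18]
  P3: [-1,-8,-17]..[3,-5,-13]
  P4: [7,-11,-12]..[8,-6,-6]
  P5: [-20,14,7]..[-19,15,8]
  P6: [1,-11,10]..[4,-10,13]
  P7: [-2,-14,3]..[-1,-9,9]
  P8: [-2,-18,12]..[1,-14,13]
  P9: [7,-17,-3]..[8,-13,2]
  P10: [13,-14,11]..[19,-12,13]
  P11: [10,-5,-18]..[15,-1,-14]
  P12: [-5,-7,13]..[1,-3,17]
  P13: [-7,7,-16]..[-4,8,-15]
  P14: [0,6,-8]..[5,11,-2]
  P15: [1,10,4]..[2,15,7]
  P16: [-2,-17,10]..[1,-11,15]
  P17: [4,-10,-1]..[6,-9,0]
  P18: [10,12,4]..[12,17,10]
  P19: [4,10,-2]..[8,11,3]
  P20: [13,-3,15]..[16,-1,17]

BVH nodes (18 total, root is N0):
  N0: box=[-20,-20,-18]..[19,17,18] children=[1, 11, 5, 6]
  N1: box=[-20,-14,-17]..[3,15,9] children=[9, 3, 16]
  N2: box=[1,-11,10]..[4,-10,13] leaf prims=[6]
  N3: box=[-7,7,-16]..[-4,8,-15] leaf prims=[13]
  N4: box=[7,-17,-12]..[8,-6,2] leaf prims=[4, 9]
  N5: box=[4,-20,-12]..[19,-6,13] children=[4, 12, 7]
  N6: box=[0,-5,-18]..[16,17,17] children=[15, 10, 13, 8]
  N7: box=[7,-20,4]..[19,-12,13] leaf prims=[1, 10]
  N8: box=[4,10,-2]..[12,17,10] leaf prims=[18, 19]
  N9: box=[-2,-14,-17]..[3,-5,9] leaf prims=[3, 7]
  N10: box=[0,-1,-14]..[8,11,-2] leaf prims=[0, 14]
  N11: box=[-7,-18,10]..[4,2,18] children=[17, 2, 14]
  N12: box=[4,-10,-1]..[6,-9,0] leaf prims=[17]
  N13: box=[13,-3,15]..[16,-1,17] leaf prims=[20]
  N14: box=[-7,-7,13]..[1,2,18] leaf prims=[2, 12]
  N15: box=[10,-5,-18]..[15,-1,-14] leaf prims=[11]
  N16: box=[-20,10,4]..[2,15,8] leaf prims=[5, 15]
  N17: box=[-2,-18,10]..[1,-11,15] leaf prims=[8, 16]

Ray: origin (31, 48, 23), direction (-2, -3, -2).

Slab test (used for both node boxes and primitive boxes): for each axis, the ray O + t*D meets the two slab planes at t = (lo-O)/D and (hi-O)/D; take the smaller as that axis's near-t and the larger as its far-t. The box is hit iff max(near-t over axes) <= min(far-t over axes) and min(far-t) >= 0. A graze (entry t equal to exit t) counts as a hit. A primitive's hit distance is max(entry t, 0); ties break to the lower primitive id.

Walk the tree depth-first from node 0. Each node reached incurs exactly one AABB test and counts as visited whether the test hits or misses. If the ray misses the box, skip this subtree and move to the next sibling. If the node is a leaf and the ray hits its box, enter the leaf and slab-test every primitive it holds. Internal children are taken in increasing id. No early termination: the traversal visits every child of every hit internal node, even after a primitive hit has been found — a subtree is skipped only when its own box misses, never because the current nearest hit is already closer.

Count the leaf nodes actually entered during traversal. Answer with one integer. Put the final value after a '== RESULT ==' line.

Walk:
N0 x:[6,51/2] y:[31/3,68/3] z:[5/2,41/2] -> hit [31/3,41/2], descend [1, 5, 6, 11]
  N1 x:[14,51/2] y:[11,62/3] z:[7,20] -> hit [14,20], descend [3, 9, 16]
    N3 x:[35/2,19] y:[40/3,41/3] z:[19,39/2] -> miss, prune
    N9 x:[14,33/2] y:[53/3,62/3] z:[7,20] -> miss, prune
    N16 x:[29/2,51/2] y:[11,38/3] z:[15/2,19/2] -> miss, prune
  N5 x:[6,27/2] y:[18,68/3] z:[5,35/2] -> miss, prune
  N6 x:[15/2,31/2] y:[31/3,53/3] z:[3,41/2] -> hit [31/3,31/2], descend [8, 10, 13, 15]
    N8 x:[19/2,27/2] y:[31/3,38/3] z:[13/2,25/2] -> hit [31/3,25/2] leaf, test {P18(miss), P19@t=37/3}
    N10 x:[23/2,31/2] y:[37/3,49/3] z:[25/2,37/2] -> hit [25/2,31/2] leaf, test {P0(miss), P14@t=13}
    N13 x:[15/2,9] y:[49/3,17] z:[3,4] -> miss, prune
    N15 x:[8,21/2] y:[49/3,53/3] z:[37/2,41/2] -> miss, prune
  N11 x:[27/2,19] y:[46/3,22] z:[5/2,13/2] -> miss, prune

Summary -> nodes [0, 1, 3, 9, 16, 5, 6, 8, 10, 13, 15, 11]; box-tests=12; leaf-entries=2; first=P19

== RESULT ==
2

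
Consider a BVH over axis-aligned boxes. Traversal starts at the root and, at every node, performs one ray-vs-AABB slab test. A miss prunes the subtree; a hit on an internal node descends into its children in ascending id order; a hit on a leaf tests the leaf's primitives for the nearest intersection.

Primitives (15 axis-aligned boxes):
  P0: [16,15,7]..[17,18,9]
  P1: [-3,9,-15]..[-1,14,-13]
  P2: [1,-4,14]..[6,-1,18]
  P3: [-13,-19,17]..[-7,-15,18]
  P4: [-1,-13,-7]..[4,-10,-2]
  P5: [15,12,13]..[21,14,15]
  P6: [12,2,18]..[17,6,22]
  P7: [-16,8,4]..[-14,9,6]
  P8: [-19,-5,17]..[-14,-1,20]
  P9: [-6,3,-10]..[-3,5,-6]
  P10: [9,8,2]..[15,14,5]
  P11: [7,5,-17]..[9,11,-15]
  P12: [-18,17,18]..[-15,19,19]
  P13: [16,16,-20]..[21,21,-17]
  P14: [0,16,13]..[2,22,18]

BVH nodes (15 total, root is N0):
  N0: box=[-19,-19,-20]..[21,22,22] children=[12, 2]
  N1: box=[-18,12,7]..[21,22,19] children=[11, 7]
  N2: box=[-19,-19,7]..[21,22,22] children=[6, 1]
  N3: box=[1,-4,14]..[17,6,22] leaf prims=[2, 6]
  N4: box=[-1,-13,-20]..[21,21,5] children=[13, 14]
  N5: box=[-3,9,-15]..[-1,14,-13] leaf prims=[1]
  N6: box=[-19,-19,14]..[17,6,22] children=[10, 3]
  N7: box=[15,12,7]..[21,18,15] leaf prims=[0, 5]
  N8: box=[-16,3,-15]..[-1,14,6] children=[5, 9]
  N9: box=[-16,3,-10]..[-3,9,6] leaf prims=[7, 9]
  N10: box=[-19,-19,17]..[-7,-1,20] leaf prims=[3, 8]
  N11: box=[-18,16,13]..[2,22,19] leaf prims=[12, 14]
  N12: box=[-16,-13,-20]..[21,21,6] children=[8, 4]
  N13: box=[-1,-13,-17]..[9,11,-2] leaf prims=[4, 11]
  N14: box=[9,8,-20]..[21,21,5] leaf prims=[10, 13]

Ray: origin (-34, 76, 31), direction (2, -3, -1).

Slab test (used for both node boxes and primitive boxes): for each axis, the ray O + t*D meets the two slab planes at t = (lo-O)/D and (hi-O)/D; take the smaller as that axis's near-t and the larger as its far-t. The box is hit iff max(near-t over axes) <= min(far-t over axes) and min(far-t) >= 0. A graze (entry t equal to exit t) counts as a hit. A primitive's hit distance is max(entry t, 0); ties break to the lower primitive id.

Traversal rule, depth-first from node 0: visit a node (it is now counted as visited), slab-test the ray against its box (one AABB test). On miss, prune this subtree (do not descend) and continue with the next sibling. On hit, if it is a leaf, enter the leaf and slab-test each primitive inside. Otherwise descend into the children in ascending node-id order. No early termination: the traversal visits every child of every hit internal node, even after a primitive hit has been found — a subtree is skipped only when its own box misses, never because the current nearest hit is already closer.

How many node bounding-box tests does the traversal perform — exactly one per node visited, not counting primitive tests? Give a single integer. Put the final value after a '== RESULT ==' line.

Trace the traversal:
N0 x:[15/2,55/2] y:[18,95/3] z:[9,51] -> hit [18,55/2], descend [2, 12]
  N2 x:[15/2,55/2] y:[18,95/3] z:[9,24] -> hit [18,24], descend [1, 6]
    N1 x:[8,55/2] y:[18,64/3] z:[12,24] -> hit [18,64/3], descend [7, 11]
      N7 x:[49/2,55/2] y:[58/3,64/3] z:[16,24] -> miss, prune
      N11 x:[8,18] y:[18,20] z:[12,18] -> hit [18,18] leaf, test {P12(miss), P14@t=18}
    N6 x:[15/2,51/2] y:[70/3,95/3] z:[9,17] -> miss, prune
  N12 x:[9,55/2] y:[55/3,89/3] z:[25,51] -> hit [25,55/2], descend [4, 8]
    N4 x:[33/2,55/2] y:[55/3,89/3] z:[26,51] -> hit [26,55/2], descend [13, 14]
      N13 x:[33/2,43/2] y:[65/3,89/3] z:[33,48] -> miss, prune
      N14 x:[43/2,55/2] y:[55/3,68/3] z:[26,51] -> miss, prune
    N8 x:[9,33/2] y:[62/3,73/3] z:[25,46] -> miss, prune

Visited [0, 2, 1, 7, 11, 6, 12, 4, 13, 14, 8]. Tests: 11 box, 1 leaf. Nearest: P14.

== RESULT ==
11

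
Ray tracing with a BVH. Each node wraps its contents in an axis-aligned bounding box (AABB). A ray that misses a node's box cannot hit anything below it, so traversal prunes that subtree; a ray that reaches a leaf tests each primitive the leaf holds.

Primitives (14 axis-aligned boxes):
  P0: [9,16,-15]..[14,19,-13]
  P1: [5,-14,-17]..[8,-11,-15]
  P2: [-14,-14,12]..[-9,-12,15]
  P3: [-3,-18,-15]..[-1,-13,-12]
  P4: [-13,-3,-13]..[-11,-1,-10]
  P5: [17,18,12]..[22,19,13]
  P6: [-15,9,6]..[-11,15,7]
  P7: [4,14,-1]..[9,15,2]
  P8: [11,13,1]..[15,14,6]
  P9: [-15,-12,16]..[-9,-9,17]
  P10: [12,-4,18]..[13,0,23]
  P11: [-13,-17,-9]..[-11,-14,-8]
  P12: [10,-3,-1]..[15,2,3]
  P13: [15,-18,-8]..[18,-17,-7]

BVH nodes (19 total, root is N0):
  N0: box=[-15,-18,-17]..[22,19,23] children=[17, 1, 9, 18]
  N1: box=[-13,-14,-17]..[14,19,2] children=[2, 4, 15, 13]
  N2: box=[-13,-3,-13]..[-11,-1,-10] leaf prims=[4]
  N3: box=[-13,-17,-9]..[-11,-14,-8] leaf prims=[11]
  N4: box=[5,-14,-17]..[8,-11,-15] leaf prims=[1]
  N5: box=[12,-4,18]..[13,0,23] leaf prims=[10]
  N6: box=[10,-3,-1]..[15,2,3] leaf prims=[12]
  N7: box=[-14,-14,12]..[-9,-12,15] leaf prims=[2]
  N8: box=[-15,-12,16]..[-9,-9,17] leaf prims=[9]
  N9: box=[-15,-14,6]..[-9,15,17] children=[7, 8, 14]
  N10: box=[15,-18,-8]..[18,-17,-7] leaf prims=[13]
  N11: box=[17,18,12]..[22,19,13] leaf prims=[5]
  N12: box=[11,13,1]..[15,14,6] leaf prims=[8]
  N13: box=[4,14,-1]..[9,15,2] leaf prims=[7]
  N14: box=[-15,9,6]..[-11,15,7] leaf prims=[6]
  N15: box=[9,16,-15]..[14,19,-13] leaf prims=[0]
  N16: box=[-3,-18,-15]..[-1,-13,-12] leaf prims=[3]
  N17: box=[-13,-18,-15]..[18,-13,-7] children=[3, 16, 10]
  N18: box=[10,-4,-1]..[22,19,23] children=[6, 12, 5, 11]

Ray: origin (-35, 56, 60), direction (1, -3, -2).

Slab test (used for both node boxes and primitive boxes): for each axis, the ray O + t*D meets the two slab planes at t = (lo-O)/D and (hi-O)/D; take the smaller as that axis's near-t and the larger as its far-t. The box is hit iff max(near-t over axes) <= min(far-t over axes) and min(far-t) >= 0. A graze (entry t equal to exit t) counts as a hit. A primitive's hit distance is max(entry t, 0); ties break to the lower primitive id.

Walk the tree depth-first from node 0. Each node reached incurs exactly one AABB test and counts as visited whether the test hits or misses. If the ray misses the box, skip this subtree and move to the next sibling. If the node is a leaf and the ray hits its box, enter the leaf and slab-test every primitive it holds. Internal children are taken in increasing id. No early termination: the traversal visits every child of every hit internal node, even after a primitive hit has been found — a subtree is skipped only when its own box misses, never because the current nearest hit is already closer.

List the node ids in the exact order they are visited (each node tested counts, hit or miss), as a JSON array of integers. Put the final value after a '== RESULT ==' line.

Traverse from the root:
N0 x:[20,57] y:[37/3,74/3] z:[37/2,77/2] -> hit [20,74/3], descend [1, 9, 17, 18]
  N1 x:[22,49] y:[37/3,70/3] z:[29,77/2] -> miss, prune
  N9 x:[20,26] y:[41/3,70/3] z:[43/2,27] -> hit [43/2,70/3], descend [7, 8, 14]
    N7 x:[21,26] y:[68/3,70/3] z:[45/2,24] -> hit [68/3,70/3] leaf, test {P2@t=68/3}
    N8 x:[20,26] y:[65/3,68/3] z:[43/2,22] -> hit [65/3,22] leaf, test {P9@t=65/3}
    N14 x:[20,24] y:[41/3,47/3] z:[53/2,27] -> miss, prune
  N17 x:[22,53] y:[23,74/3] z:[67/2,75/2] -> miss, prune
  N18 x:[45,57] y:[37/3,20] z:[37/2,61/2] -> miss, prune

order=[0, 1, 9, 7, 8, 14, 17, 18]  |boxes|=8  |leaves|=2  hit=P9

== RESULT ==
[0, 1, 9, 7, 8, 14, 17, 18]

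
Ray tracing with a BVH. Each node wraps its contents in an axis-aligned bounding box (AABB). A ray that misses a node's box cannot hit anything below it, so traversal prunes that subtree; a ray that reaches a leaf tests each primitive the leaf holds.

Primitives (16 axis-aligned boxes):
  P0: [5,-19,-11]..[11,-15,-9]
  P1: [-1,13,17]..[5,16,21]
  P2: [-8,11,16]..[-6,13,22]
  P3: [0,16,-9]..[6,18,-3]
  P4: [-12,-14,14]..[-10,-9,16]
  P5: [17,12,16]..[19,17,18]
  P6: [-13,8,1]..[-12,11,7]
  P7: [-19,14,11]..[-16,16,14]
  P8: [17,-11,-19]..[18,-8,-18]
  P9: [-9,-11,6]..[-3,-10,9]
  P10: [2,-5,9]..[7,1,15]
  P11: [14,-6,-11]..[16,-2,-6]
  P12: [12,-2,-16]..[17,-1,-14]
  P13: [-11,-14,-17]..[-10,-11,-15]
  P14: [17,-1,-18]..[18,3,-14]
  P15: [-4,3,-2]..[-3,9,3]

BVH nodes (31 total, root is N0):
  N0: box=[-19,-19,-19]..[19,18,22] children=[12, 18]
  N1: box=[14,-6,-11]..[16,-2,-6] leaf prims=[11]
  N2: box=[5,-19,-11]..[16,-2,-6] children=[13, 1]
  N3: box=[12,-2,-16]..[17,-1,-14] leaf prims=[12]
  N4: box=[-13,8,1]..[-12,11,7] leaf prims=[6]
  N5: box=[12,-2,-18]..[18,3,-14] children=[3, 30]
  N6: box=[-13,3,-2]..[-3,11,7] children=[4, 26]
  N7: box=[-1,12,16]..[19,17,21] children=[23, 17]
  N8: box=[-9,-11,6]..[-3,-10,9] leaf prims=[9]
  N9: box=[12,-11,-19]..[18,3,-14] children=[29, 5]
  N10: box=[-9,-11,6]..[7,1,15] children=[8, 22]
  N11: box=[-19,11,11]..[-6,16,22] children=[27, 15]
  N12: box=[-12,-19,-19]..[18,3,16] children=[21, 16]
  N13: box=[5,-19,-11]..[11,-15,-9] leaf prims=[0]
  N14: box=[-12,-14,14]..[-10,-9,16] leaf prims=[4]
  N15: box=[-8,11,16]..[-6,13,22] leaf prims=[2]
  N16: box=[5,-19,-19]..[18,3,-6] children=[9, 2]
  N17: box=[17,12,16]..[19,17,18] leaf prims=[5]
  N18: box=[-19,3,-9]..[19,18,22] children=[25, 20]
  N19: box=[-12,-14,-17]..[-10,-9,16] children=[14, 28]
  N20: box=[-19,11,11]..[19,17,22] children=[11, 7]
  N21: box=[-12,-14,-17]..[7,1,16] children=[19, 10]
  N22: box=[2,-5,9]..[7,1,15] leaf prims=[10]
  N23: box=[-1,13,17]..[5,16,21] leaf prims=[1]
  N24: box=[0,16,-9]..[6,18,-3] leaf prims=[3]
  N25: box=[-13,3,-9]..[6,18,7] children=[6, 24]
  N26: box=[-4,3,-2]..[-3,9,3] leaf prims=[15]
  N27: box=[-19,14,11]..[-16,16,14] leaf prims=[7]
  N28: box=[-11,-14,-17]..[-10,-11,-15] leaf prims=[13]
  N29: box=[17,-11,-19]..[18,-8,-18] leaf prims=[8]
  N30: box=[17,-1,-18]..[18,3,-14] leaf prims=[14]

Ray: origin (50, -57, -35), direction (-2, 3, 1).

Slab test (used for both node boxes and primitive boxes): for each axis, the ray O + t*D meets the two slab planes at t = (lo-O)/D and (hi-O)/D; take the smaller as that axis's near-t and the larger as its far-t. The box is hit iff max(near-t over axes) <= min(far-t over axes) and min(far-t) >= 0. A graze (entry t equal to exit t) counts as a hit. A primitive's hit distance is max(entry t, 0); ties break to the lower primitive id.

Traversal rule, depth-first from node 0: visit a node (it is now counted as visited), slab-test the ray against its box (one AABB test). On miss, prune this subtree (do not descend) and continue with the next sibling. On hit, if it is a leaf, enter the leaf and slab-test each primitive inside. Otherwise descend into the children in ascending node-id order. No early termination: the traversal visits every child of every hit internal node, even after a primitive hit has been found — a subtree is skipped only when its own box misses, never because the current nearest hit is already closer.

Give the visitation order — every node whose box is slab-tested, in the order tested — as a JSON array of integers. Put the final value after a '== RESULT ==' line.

Walk:
N0 x:[31/2,69/2] y:[38/3,25] z:[16,57] -> hit [16,25], descend [12, 18]
  N12 x:[16,31] y:[38/3,20] z:[16,51] -> hit [16,20], descend [16, 21]
    N16 x:[16,45/2] y:[38/3,20] z:[16,29] -> hit [16,20], descend [2, 9]
      N2 x:[17,45/2] y:[38/3,55/3] z:[24,29] -> miss, prune
      N9 x:[16,19] y:[46/3,20] z:[16,21] -> hit [16,19], descend [5, 29]
        N5 x:[16,19] y:[55/3,20] z:[17,21] -> hit [55/3,19], descend [3, 30]
          N3 x:[33/2,19] y:[55/3,56/3] z:[19,21] -> miss, prune
          N30 x:[16,33/2] y:[56/3,20] z:[17,21] -> miss, prune
        N29 x:[16,33/2] y:[46/3,49/3] z:[16,17] -> hit [16,49/3] leaf, test {P8@t=16}
    N21 x:[43/2,31] y:[43/3,58/3] z:[18,51] -> miss, prune
  N18 x:[31/2,69/2] y:[20,25] z:[26,57] -> miss, prune

Visited [0, 12, 16, 2, 9, 5, 3, 30, 29, 21, 18]. Tests: 11 box, 1 leaf. Nearest: P8.

== RESULT ==
[0, 12, 16, 2, 9, 5, 3, 30, 29, 21, 18]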